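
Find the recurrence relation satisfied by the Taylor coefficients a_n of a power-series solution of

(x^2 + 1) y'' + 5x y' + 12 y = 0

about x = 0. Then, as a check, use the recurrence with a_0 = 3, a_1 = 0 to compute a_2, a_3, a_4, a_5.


Substitute y = sum_n a_n x^n.
(1 + 1 x^2) y'' contributes (n+2)(n+1) a_{n+2} + n(n-1) a_n at x^n.
5 x y'(x) contributes 5 n a_n at x^n.
12 y(x) contributes 12 a_n at x^n.
Matching x^n: (n+2)(n+1) a_{n+2} + (n(n-1) + 5 n + 12) a_n = 0.
Thus a_{n+2} = (-n(n-1) - 5 n - 12) / ((n+1)(n+2)) * a_n.

Check with a_0 = 3, a_1 = 0 (apply the recurrence for n = 0, 1, 2, 3): a_0 = 3, a_1 = 0, a_2 = -18, a_3 = 0, a_4 = 36, a_5 = 0.

a_(n+2) = (-n(n-1) - 5 n - 12) / ((n+1)(n+2)) * a_n; check: a_0 = 3, a_1 = 0, a_2 = -18, a_3 = 0, a_4 = 36, a_5 = 0


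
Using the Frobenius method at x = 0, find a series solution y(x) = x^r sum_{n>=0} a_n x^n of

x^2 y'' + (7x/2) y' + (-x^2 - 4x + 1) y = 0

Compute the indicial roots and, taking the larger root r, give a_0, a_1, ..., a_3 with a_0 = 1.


Write in Frobenius form y'' + (p(x)/x) y' + (q(x)/x^2) y = 0:
  p(x) = 7/2,  q(x) = -x^2 - 4x + 1.
Indicial equation: r(r-1) + (7/2) r + (1) = 0 -> roots r_1 = -1/2, r_2 = -2.
Take r = r_1 = -1/2. Let y(x) = x^r sum_{n>=0} a_n x^n with a_0 = 1.
Substitute y = x^r sum a_n x^n and match x^{r+n}. The recurrence is
  D(n) a_n - 4 a_{n-1} - 1 a_{n-2} = 0,  where D(n) = (r+n)(r+n-1) + (7/2)(r+n) + (1).
  a_n = [4 a_{n-1} + 1 a_{n-2}] / D(n).
Since the indicial polynomial factors as (r - r_1)(r - r_2), D(n) = (r_1 + n - r_1)(r_1 + n - r_2) = n(n + 3/2).
Evaluating step by step (a_0 = 1):
  n = 1: D(1) = 1(1 + 3/2) = 5/2; numerator = 4(1) = 4; a_1 = (4)/(5/2) = 8/5
  n = 2: D(2) = 2(2 + 3/2) = 7; numerator = 4(8/5) + 1(1) = 37/5; a_2 = (37/5)/(7) = 37/35
  n = 3: D(3) = 3(3 + 3/2) = 27/2; numerator = 4(37/35) + 1(8/5) = 204/35; a_3 = (204/35)/(27/2) = 136/315

r = -1/2; a_0 = 1; a_1 = 8/5; a_2 = 37/35; a_3 = 136/315


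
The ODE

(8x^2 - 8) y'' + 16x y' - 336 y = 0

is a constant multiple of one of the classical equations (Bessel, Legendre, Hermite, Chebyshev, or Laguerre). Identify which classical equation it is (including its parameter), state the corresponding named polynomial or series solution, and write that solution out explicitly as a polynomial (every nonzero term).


All three coefficients share the factor -8; dividing through by -8 gives  (1 - x^2) y'' - 2x y' + 42 y = 0.
This matches the Legendre equation (1 - x^2) y'' - 2x y' + n(n+1) y = 0 (note the -2x y' term) with n(n+1) = 42, so n = 6; the polynomial solution is P_6(x).
With y = sum_k a_k x^k, matching x^k gives (k+2)(k+1) a_{k+2} = [k(k+1) - n(n+1)] a_k = (k - 6)(k + 7) a_k. The right side vanishes at k = 6, so the series with the parity of 6 terminates at degree 6.
Standard normalization (P_n(1) = 1): leading coefficient (2n)!/(2^n (n!)^2) = 479001600/(64*518400) = 231/16, so a_6 = 231/16. Work downward with a_k = (k+1)(k+2) a_{k+2} / ((k - 6)(k + 7)):
  a_4 = (5)(6)(231/16) / ((4 - 6)(4 + 7)) = (3465/8)/(-22) = -315/16
  a_2 = (3)(4)(-315/16) / ((2 - 6)(2 + 7)) = (-945/4)/(-36) = 105/16
  a_0 = (1)(2)(105/16) / ((0 - 6)(0 + 7)) = (105/8)/(-42) = -5/16
Hence P_6(x) = 231 x^6/16 - 315 x^4/16 + 105 x^2/16 - 5/16.

P_6(x); series = 231 x^6/16 - 315 x^4/16 + 105 x^2/16 - 5/16


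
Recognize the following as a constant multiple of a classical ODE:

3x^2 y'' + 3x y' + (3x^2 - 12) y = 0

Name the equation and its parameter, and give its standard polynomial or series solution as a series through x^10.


All three coefficients share the factor 3; dividing through by 3 gives  x^2 y'' + x y' + (x^2 - 4) y = 0.
This matches the Bessel equation x^2 y'' + x y' + (x^2 - nu^2) y = 0 with nu^2 = 4, so nu = 2; the solution bounded at x = 0 is J_2(x).
Frobenius at x = 0: indicial roots ±nu; for r = nu the recurrence k(k + 2nu) c_k = -c_{k-2} gives the standard series J_nu(x) = sum_{k>=0} (-1)^k / (k! (k+nu)!) (x/2)^(2k+nu). Evaluate the first 5 terms:
  k = 0: (-1)^0 / (0! * 2! * 2^2) x^2 = 1/(1*2*4) x^2 = (1/8) x^2
  k = 1: (-1)^1 / (1! * 3! * 2^4) x^4 = -1/(1*6*16) x^4 = (-1/96) x^4
  k = 2: (-1)^2 / (2! * 4! * 2^6) x^6 = 1/(2*24*64) x^6 = (1/3072) x^6
  k = 3: (-1)^3 / (3! * 5! * 2^8) x^8 = -1/(6*120*256) x^8 = (-1/184320) x^8
  k = 4: (-1)^4 / (4! * 6! * 2^10) x^10 = 1/(24*720*1024) x^10 = (1/17694720) x^10
Hence J_2(x) = x^10/17694720 - x^8/184320 + x^6/3072 - x^4/96 + x^2/8 + ....

J_2(x); series = x^10/17694720 - x^8/184320 + x^6/3072 - x^4/96 + x^2/8


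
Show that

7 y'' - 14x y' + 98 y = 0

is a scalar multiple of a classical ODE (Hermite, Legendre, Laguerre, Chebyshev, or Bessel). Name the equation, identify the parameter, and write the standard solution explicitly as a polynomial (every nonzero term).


All three coefficients share the factor 7; dividing through by 7 gives  y'' - 2x y' + 14 y = 0.
This matches the Hermite equation y'' - 2x y' + 2n y = 0 with 2n = 14, so n = 7; the polynomial solution is H_7(x).
With y = sum_k a_k x^k, matching x^k gives (k+2)(k+1) a_{k+2} = 2(k - n) a_k = 2(k - 7) a_k. The right side vanishes at k = 7, so the series with the parity of 7 terminates at degree 7.
Standard normalization: leading coefficient of H_n is 2^n, so a_7 = 2^7 = 128. Work downward with a_k = (k+1)(k+2) a_{k+2} / (2(k - n)):
  a_5 = (6)(7)(128) / (2(5 - 7)) = 5376/(-4) = -1344
  a_3 = (4)(5)(-1344) / (2(3 - 7)) = -26880/(-8) = 3360
  a_1 = (2)(3)(3360) / (2(1 - 7)) = 20160/(-12) = -1680
Hence H_7(x) = 128 x^7 - 1344 x^5 + 3360 x^3 - 1680 x.

H_7(x); series = 128 x^7 - 1344 x^5 + 3360 x^3 - 1680 x


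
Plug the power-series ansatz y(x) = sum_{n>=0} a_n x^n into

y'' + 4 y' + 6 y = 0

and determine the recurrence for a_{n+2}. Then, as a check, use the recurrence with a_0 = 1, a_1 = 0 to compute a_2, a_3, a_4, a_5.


Substitute y = sum_n a_n x^n.
y''(x) has coefficient (n+2)(n+1) a_{n+2} at x^n;
4 y'(x) has coefficient 4 (n+1) a_{n+1} at x^n;
6 y(x) has coefficient 6 a_n at x^n.
Matching x^n: (n+2)(n+1) a_{n+2} + 4 (n+1) a_{n+1} + 6 a_n = 0.
Thus a_{n+2} = [-4 (n+1) a_{n+1} - 6 a_n] / ((n+1)(n+2)).

Check with a_0 = 1, a_1 = 0 (apply the recurrence for n = 0, 1, 2, 3): a_0 = 1, a_1 = 0, a_2 = -3, a_3 = 4, a_4 = -5/2, a_5 = 4/5.

a_(n+2) = [-4 (n+1) a_(n+1) - 6 a_n] / ((n+1)(n+2)); check: a_0 = 1, a_1 = 0, a_2 = -3, a_3 = 4, a_4 = -5/2, a_5 = 4/5


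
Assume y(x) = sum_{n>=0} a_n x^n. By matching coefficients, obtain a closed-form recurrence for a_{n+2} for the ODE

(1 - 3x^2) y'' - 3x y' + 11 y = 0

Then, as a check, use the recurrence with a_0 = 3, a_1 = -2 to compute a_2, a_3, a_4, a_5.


Substitute y = sum_n a_n x^n.
(1 - 3 x^2) y'' contributes (n+2)(n+1) a_{n+2} - 3 n(n-1) a_n at x^n.
-3 x y'(x) contributes -3 n a_n at x^n.
11 y(x) contributes 11 a_n at x^n.
Matching x^n: (n+2)(n+1) a_{n+2} + (-3 n(n-1) - 3 n + 11) a_n = 0.
Thus a_{n+2} = (3 n(n-1) + 3 n - 11) / ((n+1)(n+2)) * a_n.

Check with a_0 = 3, a_1 = -2 (apply the recurrence for n = 0, 1, 2, 3): a_0 = 3, a_1 = -2, a_2 = -33/2, a_3 = 8/3, a_4 = -11/8, a_5 = 32/15.

a_(n+2) = (3 n(n-1) + 3 n - 11) / ((n+1)(n+2)) * a_n; check: a_0 = 3, a_1 = -2, a_2 = -33/2, a_3 = 8/3, a_4 = -11/8, a_5 = 32/15


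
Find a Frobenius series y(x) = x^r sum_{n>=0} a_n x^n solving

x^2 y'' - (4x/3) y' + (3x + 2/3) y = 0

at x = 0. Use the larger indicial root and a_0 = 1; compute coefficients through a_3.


Write in Frobenius form y'' + (p(x)/x) y' + (q(x)/x^2) y = 0:
  p(x) = -4/3,  q(x) = 3x + 2/3.
Indicial equation: r(r-1) + (-4/3) r + (2/3) = 0 -> roots r_1 = 2, r_2 = 1/3.
Take r = r_1 = 2. Let y(x) = x^r sum_{n>=0} a_n x^n with a_0 = 1.
Substitute y = x^r sum a_n x^n and match x^{r+n}. The recurrence is
  D(n) a_n + 3 a_{n-1} = 0,  where D(n) = (r+n)(r+n-1) + (-4/3)(r+n) + (2/3).
  a_n = -3 / D(n) * a_{n-1}.
Since the indicial polynomial factors as (r - r_1)(r - r_2), D(n) = (r_1 + n - r_1)(r_1 + n - r_2) = n(n + 5/3).
Evaluating step by step (a_0 = 1):
  n = 1: D(1) = 1(1 + 5/3) = 8/3; numerator = -3(1) = -3; a_1 = (-3)/(8/3) = -9/8
  n = 2: D(2) = 2(2 + 5/3) = 22/3; numerator = -3(-9/8) = 27/8; a_2 = (27/8)/(22/3) = 81/176
  n = 3: D(3) = 3(3 + 5/3) = 14; numerator = -3(81/176) = -243/176; a_3 = (-243/176)/(14) = -243/2464

r = 2; a_0 = 1; a_1 = -9/8; a_2 = 81/176; a_3 = -243/2464


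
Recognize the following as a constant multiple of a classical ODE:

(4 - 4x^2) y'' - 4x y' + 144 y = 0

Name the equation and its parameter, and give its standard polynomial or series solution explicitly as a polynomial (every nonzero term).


All three coefficients share the factor 4; dividing through by 4 gives  (1 - x^2) y'' - x y' + 36 y = 0.
This matches the Chebyshev equation (1 - x^2) y'' - x y' + n^2 y = 0 (note the -x y' term, not -2x y') with n^2 = 36, so n = 6; the polynomial solution is T_6(x).
With y = sum_k a_k x^k, matching x^k gives (k+2)(k+1) a_{k+2} = (k^2 - n^2) a_k = (k - 6)(k + 6) a_k. The right side vanishes at k = 6, so the series with the parity of 6 terminates at degree 6.
Standard normalization: leading coefficient of T_n is 2^(n-1), so a_6 = 2^5 = 32. Work downward with a_k = (k+1)(k+2) a_{k+2} / ((k - 6)(k + 6)):
  a_4 = (5)(6)(32) / ((4 - 6)(4 + 6)) = 960/(-20) = -48
  a_2 = (3)(4)(-48) / ((2 - 6)(2 + 6)) = -576/(-32) = 18
  a_0 = (1)(2)(18) / ((0 - 6)(0 + 6)) = 36/(-36) = -1
Hence T_6(x) = 32 x^6 - 48 x^4 + 18 x^2 - 1.

T_6(x); series = 32 x^6 - 48 x^4 + 18 x^2 - 1


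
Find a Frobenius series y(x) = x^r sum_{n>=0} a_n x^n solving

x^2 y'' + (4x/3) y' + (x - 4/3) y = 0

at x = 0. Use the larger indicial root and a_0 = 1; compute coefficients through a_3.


Write in Frobenius form y'' + (p(x)/x) y' + (q(x)/x^2) y = 0:
  p(x) = 4/3,  q(x) = x - 4/3.
Indicial equation: r(r-1) + (4/3) r + (-4/3) = 0 -> roots r_1 = 1, r_2 = -4/3.
Take r = r_1 = 1. Let y(x) = x^r sum_{n>=0} a_n x^n with a_0 = 1.
Substitute y = x^r sum a_n x^n and match x^{r+n}. The recurrence is
  D(n) a_n + 1 a_{n-1} = 0,  where D(n) = (r+n)(r+n-1) + (4/3)(r+n) + (-4/3).
  a_n = -1 / D(n) * a_{n-1}.
Since the indicial polynomial factors as (r - r_1)(r - r_2), D(n) = (r_1 + n - r_1)(r_1 + n - r_2) = n(n + 7/3).
Evaluating step by step (a_0 = 1):
  n = 1: D(1) = 1(1 + 7/3) = 10/3; numerator = -1(1) = -1; a_1 = (-1)/(10/3) = -3/10
  n = 2: D(2) = 2(2 + 7/3) = 26/3; numerator = -1(-3/10) = 3/10; a_2 = (3/10)/(26/3) = 9/260
  n = 3: D(3) = 3(3 + 7/3) = 16; numerator = -1(9/260) = -9/260; a_3 = (-9/260)/(16) = -9/4160

r = 1; a_0 = 1; a_1 = -3/10; a_2 = 9/260; a_3 = -9/4160


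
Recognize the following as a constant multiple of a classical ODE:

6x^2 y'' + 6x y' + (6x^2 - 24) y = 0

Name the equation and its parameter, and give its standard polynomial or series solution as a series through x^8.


All three coefficients share the factor 6; dividing through by 6 gives  x^2 y'' + x y' + (x^2 - 4) y = 0.
This matches the Bessel equation x^2 y'' + x y' + (x^2 - nu^2) y = 0 with nu^2 = 4, so nu = 2; the solution bounded at x = 0 is J_2(x).
Frobenius at x = 0: indicial roots ±nu; for r = nu the recurrence k(k + 2nu) c_k = -c_{k-2} gives the standard series J_nu(x) = sum_{k>=0} (-1)^k / (k! (k+nu)!) (x/2)^(2k+nu). Evaluate the first 4 terms:
  k = 0: (-1)^0 / (0! * 2! * 2^2) x^2 = 1/(1*2*4) x^2 = (1/8) x^2
  k = 1: (-1)^1 / (1! * 3! * 2^4) x^4 = -1/(1*6*16) x^4 = (-1/96) x^4
  k = 2: (-1)^2 / (2! * 4! * 2^6) x^6 = 1/(2*24*64) x^6 = (1/3072) x^6
  k = 3: (-1)^3 / (3! * 5! * 2^8) x^8 = -1/(6*120*256) x^8 = (-1/184320) x^8
Hence J_2(x) = -x^8/184320 + x^6/3072 - x^4/96 + x^2/8 + ....

J_2(x); series = -x^8/184320 + x^6/3072 - x^4/96 + x^2/8


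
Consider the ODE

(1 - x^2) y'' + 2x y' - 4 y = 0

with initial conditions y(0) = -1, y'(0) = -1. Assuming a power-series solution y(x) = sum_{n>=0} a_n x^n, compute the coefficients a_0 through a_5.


Ansatz: y(x) = sum_{n>=0} a_n x^n, so y'(x) = sum_{n>=1} n a_n x^(n-1) and y''(x) = sum_{n>=2} n(n-1) a_n x^(n-2).
Substitute into P(x) y'' + Q(x) y' + R(x) y = 0 with P(x) = 1 - x^2, Q(x) = 2x, R(x) = -4, and match powers of x.
Initial conditions: a_0 = -1, a_1 = -1.
Setting the coefficient of each power of x to zero and solving order by order (substituting the coefficients already found):
  x^0: 2 a_2 - 4 a_0 = 0  ->  2 a_2 = 4 a_0 = -4  ->  a_2 = -2
  x^1: 6 a_3 - 2 a_1 = 0  ->  6 a_3 = 2 a_1 = -2  ->  a_3 = -1/3
  x^2: 12 a_4 - 2 a_2 = 0  ->  12 a_4 = 2 a_2 = -4  ->  a_4 = -1/3
  x^3: 20 a_5 - 4 a_3 = 0  ->  20 a_5 = 4 a_3 = -4/3  ->  a_5 = -1/15
Truncated series: y(x) = -1 - x - 2 x^2 - (1/3) x^3 - (1/3) x^4 - (1/15) x^5 + O(x^6).

a_0 = -1; a_1 = -1; a_2 = -2; a_3 = -1/3; a_4 = -1/3; a_5 = -1/15


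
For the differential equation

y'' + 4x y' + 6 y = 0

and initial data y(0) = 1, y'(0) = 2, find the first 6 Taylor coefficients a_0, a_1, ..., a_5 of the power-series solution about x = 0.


Ansatz: y(x) = sum_{n>=0} a_n x^n, so y'(x) = sum_{n>=1} n a_n x^(n-1) and y''(x) = sum_{n>=2} n(n-1) a_n x^(n-2).
Substitute into P(x) y'' + Q(x) y' + R(x) y = 0 with P(x) = 1, Q(x) = 4x, R(x) = 6, and match powers of x.
Initial conditions: a_0 = 1, a_1 = 2.
Setting the coefficient of each power of x to zero and solving order by order (substituting the coefficients already found):
  x^0: 2 a_2 + 6 a_0 = 0  ->  2 a_2 = -6 a_0 = -6  ->  a_2 = -3
  x^1: 6 a_3 + 10 a_1 = 0  ->  6 a_3 = -10 a_1 = -20  ->  a_3 = -10/3
  x^2: 12 a_4 + 14 a_2 = 0  ->  12 a_4 = -14 a_2 = 42  ->  a_4 = 7/2
  x^3: 20 a_5 + 18 a_3 = 0  ->  20 a_5 = -18 a_3 = 60  ->  a_5 = 3
Truncated series: y(x) = 1 + 2 x - 3 x^2 - (10/3) x^3 + (7/2) x^4 + 3 x^5 + O(x^6).

a_0 = 1; a_1 = 2; a_2 = -3; a_3 = -10/3; a_4 = 7/2; a_5 = 3


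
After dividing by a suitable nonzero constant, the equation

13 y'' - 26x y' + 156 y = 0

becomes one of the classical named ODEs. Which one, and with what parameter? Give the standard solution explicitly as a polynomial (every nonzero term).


All three coefficients share the factor 13; dividing through by 13 gives  y'' - 2x y' + 12 y = 0.
This matches the Hermite equation y'' - 2x y' + 2n y = 0 with 2n = 12, so n = 6; the polynomial solution is H_6(x).
With y = sum_k a_k x^k, matching x^k gives (k+2)(k+1) a_{k+2} = 2(k - n) a_k = 2(k - 6) a_k. The right side vanishes at k = 6, so the series with the parity of 6 terminates at degree 6.
Standard normalization: leading coefficient of H_n is 2^n, so a_6 = 2^6 = 64. Work downward with a_k = (k+1)(k+2) a_{k+2} / (2(k - n)):
  a_4 = (5)(6)(64) / (2(4 - 6)) = 1920/(-4) = -480
  a_2 = (3)(4)(-480) / (2(2 - 6)) = -5760/(-8) = 720
  a_0 = (1)(2)(720) / (2(0 - 6)) = 1440/(-12) = -120
Hence H_6(x) = 64 x^6 - 480 x^4 + 720 x^2 - 120.

H_6(x); series = 64 x^6 - 480 x^4 + 720 x^2 - 120


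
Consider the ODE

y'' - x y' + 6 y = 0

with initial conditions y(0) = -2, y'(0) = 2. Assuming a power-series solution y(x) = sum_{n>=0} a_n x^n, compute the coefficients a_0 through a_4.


Ansatz: y(x) = sum_{n>=0} a_n x^n, so y'(x) = sum_{n>=1} n a_n x^(n-1) and y''(x) = sum_{n>=2} n(n-1) a_n x^(n-2).
Substitute into P(x) y'' + Q(x) y' + R(x) y = 0 with P(x) = 1, Q(x) = -x, R(x) = 6, and match powers of x.
Initial conditions: a_0 = -2, a_1 = 2.
Setting the coefficient of each power of x to zero and solving order by order (substituting the coefficients already found):
  x^0: 2 a_2 + 6 a_0 = 0  ->  2 a_2 = -6 a_0 = 12  ->  a_2 = 6
  x^1: 6 a_3 + 5 a_1 = 0  ->  6 a_3 = -5 a_1 = -10  ->  a_3 = -5/3
  x^2: 12 a_4 + 4 a_2 = 0  ->  12 a_4 = -4 a_2 = -24  ->  a_4 = -2
Truncated series: y(x) = -2 + 2 x + 6 x^2 - (5/3) x^3 - 2 x^4 + O(x^5).

a_0 = -2; a_1 = 2; a_2 = 6; a_3 = -5/3; a_4 = -2


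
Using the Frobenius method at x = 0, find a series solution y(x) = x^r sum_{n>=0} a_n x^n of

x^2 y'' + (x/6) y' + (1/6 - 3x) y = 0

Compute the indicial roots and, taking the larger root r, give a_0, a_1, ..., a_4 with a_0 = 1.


Write in Frobenius form y'' + (p(x)/x) y' + (q(x)/x^2) y = 0:
  p(x) = 1/6,  q(x) = 1/6 - 3x.
Indicial equation: r(r-1) + (1/6) r + (1/6) = 0 -> roots r_1 = 1/2, r_2 = 1/3.
Take r = r_1 = 1/2. Let y(x) = x^r sum_{n>=0} a_n x^n with a_0 = 1.
Substitute y = x^r sum a_n x^n and match x^{r+n}. The recurrence is
  D(n) a_n - 3 a_{n-1} = 0,  where D(n) = (r+n)(r+n-1) + (1/6)(r+n) + (1/6).
  a_n = 3 / D(n) * a_{n-1}.
Since the indicial polynomial factors as (r - r_1)(r - r_2), D(n) = (r_1 + n - r_1)(r_1 + n - r_2) = n(n + 1/6).
Evaluating step by step (a_0 = 1):
  n = 1: D(1) = 1(1 + 1/6) = 7/6; numerator = 3(1) = 3; a_1 = (3)/(7/6) = 18/7
  n = 2: D(2) = 2(2 + 1/6) = 13/3; numerator = 3(18/7) = 54/7; a_2 = (54/7)/(13/3) = 162/91
  n = 3: D(3) = 3(3 + 1/6) = 19/2; numerator = 3(162/91) = 486/91; a_3 = (486/91)/(19/2) = 972/1729
  n = 4: D(4) = 4(4 + 1/6) = 50/3; numerator = 3(972/1729) = 2916/1729; a_4 = (2916/1729)/(50/3) = 4374/43225

r = 1/2; a_0 = 1; a_1 = 18/7; a_2 = 162/91; a_3 = 972/1729; a_4 = 4374/43225


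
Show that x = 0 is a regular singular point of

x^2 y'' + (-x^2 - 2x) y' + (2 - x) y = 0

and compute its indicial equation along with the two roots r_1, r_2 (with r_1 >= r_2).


Divide by x^2 to reach normal form y'' + P_1(x) y' + P_2(x) y = 0 with P_1(x) = -1 - 2/x and P_2(x) = -1/x + 2/x^2.
x = 0 is a singular point because the y'-coefficient -1 - 2/x has a pole at x = 0 and the y-coefficient -1/x + 2/x^2 has a pole at x = 0.
It is a regular singular point because x P_1(x) = p(x) = -x - 2 and x^2 P_2(x) = q(x) = 2 - x are polynomials, hence analytic at x = 0.
p(0) = -2,  q(0) = 2.
Indicial equation: r(r-1) + p(0) r + q(0) = 0, i.e. r^2 + (p(0) - 1) r + q(0) = 0, i.e. r^2 - 3 r + 2 = 0.
Discriminant: (-3)^2 - 4(2) = 1, so r = (3 ± 1)/2.
Solving: r_1 = 2, r_2 = 1.

indicial: r^2 - 3 r + 2 = 0; roots r_1 = 2, r_2 = 1


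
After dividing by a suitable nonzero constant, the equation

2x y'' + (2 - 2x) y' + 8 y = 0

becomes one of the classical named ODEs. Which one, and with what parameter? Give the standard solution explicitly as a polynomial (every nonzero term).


All three coefficients share the factor 2; dividing through by 2 gives  x y'' + (1 - x) y' + 4 y = 0.
This matches the Laguerre equation x y'' + (1 - x) y' + n y = 0 with n = 4; the polynomial solution is L_4(x).
With y = sum_k a_k x^k, matching x^k gives (k+1)k a_{k+1} + (k+1) a_{k+1} - k a_k + n a_k = 0, i.e. (k+1)^2 a_{k+1} = (k - n) a_k = (k - 4) a_k. The right side vanishes at k = 4, so the series terminates at degree 4.
Standard normalization L_n(0) = 1 gives a_0 = 1. Work upward with a_{k+1} = (k - 4) a_k / (k+1)^2:
  a_1 = (0 - 4)(1) / 1^2 = -4/1 = -4
  a_2 = (1 - 4)(-4) / 2^2 = 12/4 = 3
  a_3 = (2 - 4)(3) / 3^2 = -6/9 = -2/3
  a_4 = (3 - 4)(-2/3) / 4^2 = (2/3)/16 = 1/24
Hence L_4(x) = x^4/24 - 2 x^3/3 + 3 x^2 - 4 x + 1.

L_4(x); series = x^4/24 - 2 x^3/3 + 3 x^2 - 4 x + 1


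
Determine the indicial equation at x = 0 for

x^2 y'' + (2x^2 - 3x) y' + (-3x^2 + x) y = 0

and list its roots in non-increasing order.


Divide by x^2 to reach normal form y'' + P_1(x) y' + P_2(x) y = 0 with P_1(x) = 2 - 3/x and P_2(x) = -3 + 1/x.
x = 0 is a singular point because the y'-coefficient 2 - 3/x has a pole at x = 0 and the y-coefficient -3 + 1/x has a pole at x = 0.
It is a regular singular point because x P_1(x) = p(x) = 2x - 3 and x^2 P_2(x) = q(x) = -3x^2 + x are polynomials, hence analytic at x = 0.
p(0) = -3,  q(0) = 0.
Indicial equation: r(r-1) + p(0) r + q(0) = 0, i.e. r^2 + (p(0) - 1) r + q(0) = 0, i.e. r^2 - 4 r = 0.
Discriminant: (-4)^2 - 4(0) = 16, so r = (4 ± 4)/2.
Solving: r_1 = 4, r_2 = 0.

indicial: r^2 - 4 r = 0; roots r_1 = 4, r_2 = 0


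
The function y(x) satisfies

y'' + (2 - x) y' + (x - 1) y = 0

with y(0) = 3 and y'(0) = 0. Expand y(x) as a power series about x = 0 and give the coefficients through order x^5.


Ansatz: y(x) = sum_{n>=0} a_n x^n, so y'(x) = sum_{n>=1} n a_n x^(n-1) and y''(x) = sum_{n>=2} n(n-1) a_n x^(n-2).
Substitute into P(x) y'' + Q(x) y' + R(x) y = 0 with P(x) = 1, Q(x) = 2 - x, R(x) = x - 1, and match powers of x.
Initial conditions: a_0 = 3, a_1 = 0.
Setting the coefficient of each power of x to zero and solving order by order (substituting the coefficients already found):
  x^0: 2 a_2 + 2 a_1 - a_0 = 0  ->  2 a_2 = -2 a_1 + a_0 = 3  ->  a_2 = 3/2
  x^1: 6 a_3 + 4 a_2 - 2 a_1 + a_0 = 0  ->  6 a_3 = -4 a_2 + 2 a_1 - a_0 = -9  ->  a_3 = -3/2
  x^2: 12 a_4 + 6 a_3 - 3 a_2 + a_1 = 0  ->  12 a_4 = -6 a_3 + 3 a_2 - a_1 = 27/2  ->  a_4 = 9/8
  x^3: 20 a_5 + 8 a_4 - 4 a_3 + a_2 = 0  ->  20 a_5 = -8 a_4 + 4 a_3 - a_2 = -33/2  ->  a_5 = -33/40
Truncated series: y(x) = 3 + (3/2) x^2 - (3/2) x^3 + (9/8) x^4 - (33/40) x^5 + O(x^6).

a_0 = 3; a_1 = 0; a_2 = 3/2; a_3 = -3/2; a_4 = 9/8; a_5 = -33/40


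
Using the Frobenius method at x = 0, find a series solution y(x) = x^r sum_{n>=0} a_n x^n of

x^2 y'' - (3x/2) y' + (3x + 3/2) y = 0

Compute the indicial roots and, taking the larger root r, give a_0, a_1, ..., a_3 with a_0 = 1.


Write in Frobenius form y'' + (p(x)/x) y' + (q(x)/x^2) y = 0:
  p(x) = -3/2,  q(x) = 3x + 3/2.
Indicial equation: r(r-1) + (-3/2) r + (3/2) = 0 -> roots r_1 = 3/2, r_2 = 1.
Take r = r_1 = 3/2. Let y(x) = x^r sum_{n>=0} a_n x^n with a_0 = 1.
Substitute y = x^r sum a_n x^n and match x^{r+n}. The recurrence is
  D(n) a_n + 3 a_{n-1} = 0,  where D(n) = (r+n)(r+n-1) + (-3/2)(r+n) + (3/2).
  a_n = -3 / D(n) * a_{n-1}.
Since the indicial polynomial factors as (r - r_1)(r - r_2), D(n) = (r_1 + n - r_1)(r_1 + n - r_2) = n(n + 1/2).
Evaluating step by step (a_0 = 1):
  n = 1: D(1) = 1(1 + 1/2) = 3/2; numerator = -3(1) = -3; a_1 = (-3)/(3/2) = -2
  n = 2: D(2) = 2(2 + 1/2) = 5; numerator = -3(-2) = 6; a_2 = (6)/(5) = 6/5
  n = 3: D(3) = 3(3 + 1/2) = 21/2; numerator = -3(6/5) = -18/5; a_3 = (-18/5)/(21/2) = -12/35

r = 3/2; a_0 = 1; a_1 = -2; a_2 = 6/5; a_3 = -12/35


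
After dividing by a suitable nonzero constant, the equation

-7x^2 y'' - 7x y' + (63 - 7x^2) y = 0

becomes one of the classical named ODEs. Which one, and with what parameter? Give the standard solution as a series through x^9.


All three coefficients share the factor -7; dividing through by -7 gives  x^2 y'' + x y' + (x^2 - 9) y = 0.
This matches the Bessel equation x^2 y'' + x y' + (x^2 - nu^2) y = 0 with nu^2 = 9, so nu = 3; the solution bounded at x = 0 is J_3(x).
Frobenius at x = 0: indicial roots ±nu; for r = nu the recurrence k(k + 2nu) c_k = -c_{k-2} gives the standard series J_nu(x) = sum_{k>=0} (-1)^k / (k! (k+nu)!) (x/2)^(2k+nu). Evaluate the first 4 terms:
  k = 0: (-1)^0 / (0! * 3! * 2^3) x^3 = 1/(1*6*8) x^3 = (1/48) x^3
  k = 1: (-1)^1 / (1! * 4! * 2^5) x^5 = -1/(1*24*32) x^5 = (-1/768) x^5
  k = 2: (-1)^2 / (2! * 5! * 2^7) x^7 = 1/(2*120*128) x^7 = (1/30720) x^7
  k = 3: (-1)^3 / (3! * 6! * 2^9) x^9 = -1/(6*720*512) x^9 = (-1/2211840) x^9
Hence J_3(x) = -x^9/2211840 + x^7/30720 - x^5/768 + x^3/48 + ....

J_3(x); series = -x^9/2211840 + x^7/30720 - x^5/768 + x^3/48


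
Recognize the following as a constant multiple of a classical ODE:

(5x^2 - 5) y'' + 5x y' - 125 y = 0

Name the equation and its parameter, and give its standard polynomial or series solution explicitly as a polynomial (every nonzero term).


All three coefficients share the factor -5; dividing through by -5 gives  (1 - x^2) y'' - x y' + 25 y = 0.
This matches the Chebyshev equation (1 - x^2) y'' - x y' + n^2 y = 0 (note the -x y' term, not -2x y') with n^2 = 25, so n = 5; the polynomial solution is T_5(x).
With y = sum_k a_k x^k, matching x^k gives (k+2)(k+1) a_{k+2} = (k^2 - n^2) a_k = (k - 5)(k + 5) a_k. The right side vanishes at k = 5, so the series with the parity of 5 terminates at degree 5.
Standard normalization: leading coefficient of T_n is 2^(n-1), so a_5 = 2^4 = 16. Work downward with a_k = (k+1)(k+2) a_{k+2} / ((k - 5)(k + 5)):
  a_3 = (4)(5)(16) / ((3 - 5)(3 + 5)) = 320/(-16) = -20
  a_1 = (2)(3)(-20) / ((1 - 5)(1 + 5)) = -120/(-24) = 5
Hence T_5(x) = 16 x^5 - 20 x^3 + 5 x.

T_5(x); series = 16 x^5 - 20 x^3 + 5 x


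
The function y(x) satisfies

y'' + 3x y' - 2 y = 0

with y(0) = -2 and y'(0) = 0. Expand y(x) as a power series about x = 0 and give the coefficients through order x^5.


Ansatz: y(x) = sum_{n>=0} a_n x^n, so y'(x) = sum_{n>=1} n a_n x^(n-1) and y''(x) = sum_{n>=2} n(n-1) a_n x^(n-2).
Substitute into P(x) y'' + Q(x) y' + R(x) y = 0 with P(x) = 1, Q(x) = 3x, R(x) = -2, and match powers of x.
Initial conditions: a_0 = -2, a_1 = 0.
Setting the coefficient of each power of x to zero and solving order by order (substituting the coefficients already found):
  x^0: 2 a_2 - 2 a_0 = 0  ->  2 a_2 = 2 a_0 = -4  ->  a_2 = -2
  x^1: 6 a_3 + a_1 = 0  ->  6 a_3 = -a_1 = 0  ->  a_3 = 0
  x^2: 12 a_4 + 4 a_2 = 0  ->  12 a_4 = -4 a_2 = 8  ->  a_4 = 2/3
  x^3: 20 a_5 + 7 a_3 = 0  ->  20 a_5 = -7 a_3 = 0  ->  a_5 = 0
Truncated series: y(x) = -2 - 2 x^2 + (2/3) x^4 + O(x^6).

a_0 = -2; a_1 = 0; a_2 = -2; a_3 = 0; a_4 = 2/3; a_5 = 0


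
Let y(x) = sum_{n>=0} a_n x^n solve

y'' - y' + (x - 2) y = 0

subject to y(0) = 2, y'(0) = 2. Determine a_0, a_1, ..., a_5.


Ansatz: y(x) = sum_{n>=0} a_n x^n, so y'(x) = sum_{n>=1} n a_n x^(n-1) and y''(x) = sum_{n>=2} n(n-1) a_n x^(n-2).
Substitute into P(x) y'' + Q(x) y' + R(x) y = 0 with P(x) = 1, Q(x) = -1, R(x) = x - 2, and match powers of x.
Initial conditions: a_0 = 2, a_1 = 2.
Setting the coefficient of each power of x to zero and solving order by order (substituting the coefficients already found):
  x^0: 2 a_2 - a_1 - 2 a_0 = 0  ->  2 a_2 = a_1 + 2 a_0 = 6  ->  a_2 = 3
  x^1: 6 a_3 - 2 a_2 - 2 a_1 + a_0 = 0  ->  6 a_3 = 2 a_2 + 2 a_1 - a_0 = 8  ->  a_3 = 4/3
  x^2: 12 a_4 - 3 a_3 - 2 a_2 + a_1 = 0  ->  12 a_4 = 3 a_3 + 2 a_2 - a_1 = 8  ->  a_4 = 2/3
  x^3: 20 a_5 - 4 a_4 - 2 a_3 + a_2 = 0  ->  20 a_5 = 4 a_4 + 2 a_3 - a_2 = 7/3  ->  a_5 = 7/60
Truncated series: y(x) = 2 + 2 x + 3 x^2 + (4/3) x^3 + (2/3) x^4 + (7/60) x^5 + O(x^6).

a_0 = 2; a_1 = 2; a_2 = 3; a_3 = 4/3; a_4 = 2/3; a_5 = 7/60


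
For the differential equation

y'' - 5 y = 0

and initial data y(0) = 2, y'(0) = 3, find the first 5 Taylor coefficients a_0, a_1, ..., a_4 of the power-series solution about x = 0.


Ansatz: y(x) = sum_{n>=0} a_n x^n, so y'(x) = sum_{n>=1} n a_n x^(n-1) and y''(x) = sum_{n>=2} n(n-1) a_n x^(n-2).
Substitute into P(x) y'' + Q(x) y' + R(x) y = 0 with P(x) = 1, Q(x) = 0, R(x) = -5, and match powers of x.
Initial conditions: a_0 = 2, a_1 = 3.
Setting the coefficient of each power of x to zero and solving order by order (substituting the coefficients already found):
  x^0: 2 a_2 - 5 a_0 = 0  ->  2 a_2 = 5 a_0 = 10  ->  a_2 = 5
  x^1: 6 a_3 - 5 a_1 = 0  ->  6 a_3 = 5 a_1 = 15  ->  a_3 = 5/2
  x^2: 12 a_4 - 5 a_2 = 0  ->  12 a_4 = 5 a_2 = 25  ->  a_4 = 25/12
Truncated series: y(x) = 2 + 3 x + 5 x^2 + (5/2) x^3 + (25/12) x^4 + O(x^5).

a_0 = 2; a_1 = 3; a_2 = 5; a_3 = 5/2; a_4 = 25/12


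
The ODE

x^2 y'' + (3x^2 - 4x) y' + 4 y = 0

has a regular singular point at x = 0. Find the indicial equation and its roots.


Divide by x^2 to reach normal form y'' + P_1(x) y' + P_2(x) y = 0 with P_1(x) = 3 - 4/x and P_2(x) = 4/x^2.
x = 0 is a singular point because the y'-coefficient 3 - 4/x has a pole at x = 0 and the y-coefficient 4/x^2 has a pole at x = 0.
It is a regular singular point because x P_1(x) = p(x) = 3x - 4 and x^2 P_2(x) = q(x) = 4 are polynomials, hence analytic at x = 0.
p(0) = -4,  q(0) = 4.
Indicial equation: r(r-1) + p(0) r + q(0) = 0, i.e. r^2 + (p(0) - 1) r + q(0) = 0, i.e. r^2 - 5 r + 4 = 0.
Discriminant: (-5)^2 - 4(4) = 9, so r = (5 ± 3)/2.
Solving: r_1 = 4, r_2 = 1.

indicial: r^2 - 5 r + 4 = 0; roots r_1 = 4, r_2 = 1


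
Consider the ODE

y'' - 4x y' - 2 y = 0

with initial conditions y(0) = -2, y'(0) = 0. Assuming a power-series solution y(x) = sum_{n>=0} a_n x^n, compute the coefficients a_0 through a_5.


Ansatz: y(x) = sum_{n>=0} a_n x^n, so y'(x) = sum_{n>=1} n a_n x^(n-1) and y''(x) = sum_{n>=2} n(n-1) a_n x^(n-2).
Substitute into P(x) y'' + Q(x) y' + R(x) y = 0 with P(x) = 1, Q(x) = -4x, R(x) = -2, and match powers of x.
Initial conditions: a_0 = -2, a_1 = 0.
Setting the coefficient of each power of x to zero and solving order by order (substituting the coefficients already found):
  x^0: 2 a_2 - 2 a_0 = 0  ->  2 a_2 = 2 a_0 = -4  ->  a_2 = -2
  x^1: 6 a_3 - 6 a_1 = 0  ->  6 a_3 = 6 a_1 = 0  ->  a_3 = 0
  x^2: 12 a_4 - 10 a_2 = 0  ->  12 a_4 = 10 a_2 = -20  ->  a_4 = -5/3
  x^3: 20 a_5 - 14 a_3 = 0  ->  20 a_5 = 14 a_3 = 0  ->  a_5 = 0
Truncated series: y(x) = -2 - 2 x^2 - (5/3) x^4 + O(x^6).

a_0 = -2; a_1 = 0; a_2 = -2; a_3 = 0; a_4 = -5/3; a_5 = 0


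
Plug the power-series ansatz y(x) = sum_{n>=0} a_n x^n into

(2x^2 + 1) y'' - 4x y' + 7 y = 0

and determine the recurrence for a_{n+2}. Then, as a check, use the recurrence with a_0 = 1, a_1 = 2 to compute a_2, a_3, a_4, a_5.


Substitute y = sum_n a_n x^n.
(1 + 2 x^2) y'' contributes (n+2)(n+1) a_{n+2} + 2 n(n-1) a_n at x^n.
-4 x y'(x) contributes -4 n a_n at x^n.
7 y(x) contributes 7 a_n at x^n.
Matching x^n: (n+2)(n+1) a_{n+2} + (2 n(n-1) - 4 n + 7) a_n = 0.
Thus a_{n+2} = (-2 n(n-1) + 4 n - 7) / ((n+1)(n+2)) * a_n.

Check with a_0 = 1, a_1 = 2 (apply the recurrence for n = 0, 1, 2, 3): a_0 = 1, a_1 = 2, a_2 = -7/2, a_3 = -1, a_4 = 7/8, a_5 = 7/20.

a_(n+2) = (-2 n(n-1) + 4 n - 7) / ((n+1)(n+2)) * a_n; check: a_0 = 1, a_1 = 2, a_2 = -7/2, a_3 = -1, a_4 = 7/8, a_5 = 7/20


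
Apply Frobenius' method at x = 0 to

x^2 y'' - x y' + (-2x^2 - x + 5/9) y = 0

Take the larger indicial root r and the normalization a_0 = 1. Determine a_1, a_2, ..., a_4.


Write in Frobenius form y'' + (p(x)/x) y' + (q(x)/x^2) y = 0:
  p(x) = -1,  q(x) = -2x^2 - x + 5/9.
Indicial equation: r(r-1) + (-1) r + (5/9) = 0 -> roots r_1 = 5/3, r_2 = 1/3.
Take r = r_1 = 5/3. Let y(x) = x^r sum_{n>=0} a_n x^n with a_0 = 1.
Substitute y = x^r sum a_n x^n and match x^{r+n}. The recurrence is
  D(n) a_n - 1 a_{n-1} - 2 a_{n-2} = 0,  where D(n) = (r+n)(r+n-1) + (-1)(r+n) + (5/9).
  a_n = [1 a_{n-1} + 2 a_{n-2}] / D(n).
Since the indicial polynomial factors as (r - r_1)(r - r_2), D(n) = (r_1 + n - r_1)(r_1 + n - r_2) = n(n + 4/3).
Evaluating step by step (a_0 = 1):
  n = 1: D(1) = 1(1 + 4/3) = 7/3; numerator = 1(1) = 1; a_1 = (1)/(7/3) = 3/7
  n = 2: D(2) = 2(2 + 4/3) = 20/3; numerator = 1(3/7) + 2(1) = 17/7; a_2 = (17/7)/(20/3) = 51/140
  n = 3: D(3) = 3(3 + 4/3) = 13; numerator = 1(51/140) + 2(3/7) = 171/140; a_3 = (171/140)/(13) = 171/1820
  n = 4: D(4) = 4(4 + 4/3) = 64/3; numerator = 1(171/1820) + 2(51/140) = 1497/1820; a_4 = (1497/1820)/(64/3) = 4491/116480

r = 5/3; a_0 = 1; a_1 = 3/7; a_2 = 51/140; a_3 = 171/1820; a_4 = 4491/116480


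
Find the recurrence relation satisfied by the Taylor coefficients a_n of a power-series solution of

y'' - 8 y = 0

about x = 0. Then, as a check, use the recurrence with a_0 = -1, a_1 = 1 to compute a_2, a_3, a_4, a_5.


Substitute y = sum_n a_n x^n into y'' + (const) y = 0.
y''(x) = sum_{n>=0} (n+2)(n+1) a_{n+2} x^n.
The ODE becomes sum_n [(n+2)(n+1) a_{n+2} - 8 a_n] x^n = 0.
Setting each coefficient to zero gives the recurrence:
  (n+2)(n+1) a_{n+2} - 8 a_n = 0,
  a_{n+2} = 8 / ((n+1)(n+2)) a_n.

Check with a_0 = -1, a_1 = 1 (apply the recurrence for n = 0, 1, 2, 3): a_0 = -1, a_1 = 1, a_2 = -4, a_3 = 4/3, a_4 = -8/3, a_5 = 8/15.

a_{n+2} = 8/((n+1)(n+2)) * a_n; check: a_0 = -1, a_1 = 1, a_2 = -4, a_3 = 4/3, a_4 = -8/3, a_5 = 8/15


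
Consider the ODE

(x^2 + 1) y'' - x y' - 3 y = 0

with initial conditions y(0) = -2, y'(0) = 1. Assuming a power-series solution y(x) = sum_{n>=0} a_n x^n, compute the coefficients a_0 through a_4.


Ansatz: y(x) = sum_{n>=0} a_n x^n, so y'(x) = sum_{n>=1} n a_n x^(n-1) and y''(x) = sum_{n>=2} n(n-1) a_n x^(n-2).
Substitute into P(x) y'' + Q(x) y' + R(x) y = 0 with P(x) = x^2 + 1, Q(x) = -x, R(x) = -3, and match powers of x.
Initial conditions: a_0 = -2, a_1 = 1.
Setting the coefficient of each power of x to zero and solving order by order (substituting the coefficients already found):
  x^0: 2 a_2 - 3 a_0 = 0  ->  2 a_2 = 3 a_0 = -6  ->  a_2 = -3
  x^1: 6 a_3 - 4 a_1 = 0  ->  6 a_3 = 4 a_1 = 4  ->  a_3 = 2/3
  x^2: 12 a_4 - 3 a_2 = 0  ->  12 a_4 = 3 a_2 = -9  ->  a_4 = -3/4
Truncated series: y(x) = -2 + x - 3 x^2 + (2/3) x^3 - (3/4) x^4 + O(x^5).

a_0 = -2; a_1 = 1; a_2 = -3; a_3 = 2/3; a_4 = -3/4


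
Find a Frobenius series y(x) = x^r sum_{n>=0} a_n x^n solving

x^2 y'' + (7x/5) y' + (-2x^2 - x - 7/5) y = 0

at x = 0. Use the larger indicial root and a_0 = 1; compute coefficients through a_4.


Write in Frobenius form y'' + (p(x)/x) y' + (q(x)/x^2) y = 0:
  p(x) = 7/5,  q(x) = -2x^2 - x - 7/5.
Indicial equation: r(r-1) + (7/5) r + (-7/5) = 0 -> roots r_1 = 1, r_2 = -7/5.
Take r = r_1 = 1. Let y(x) = x^r sum_{n>=0} a_n x^n with a_0 = 1.
Substitute y = x^r sum a_n x^n and match x^{r+n}. The recurrence is
  D(n) a_n - 1 a_{n-1} - 2 a_{n-2} = 0,  where D(n) = (r+n)(r+n-1) + (7/5)(r+n) + (-7/5).
  a_n = [1 a_{n-1} + 2 a_{n-2}] / D(n).
Since the indicial polynomial factors as (r - r_1)(r - r_2), D(n) = (r_1 + n - r_1)(r_1 + n - r_2) = n(n + 12/5).
Evaluating step by step (a_0 = 1):
  n = 1: D(1) = 1(1 + 12/5) = 17/5; numerator = 1(1) = 1; a_1 = (1)/(17/5) = 5/17
  n = 2: D(2) = 2(2 + 12/5) = 44/5; numerator = 1(5/17) + 2(1) = 39/17; a_2 = (39/17)/(44/5) = 195/748
  n = 3: D(3) = 3(3 + 12/5) = 81/5; numerator = 1(195/748) + 2(5/17) = 635/748; a_3 = (635/748)/(81/5) = 3175/60588
  n = 4: D(4) = 4(4 + 12/5) = 128/5; numerator = 1(3175/60588) + 2(195/748) = 2045/3564; a_4 = (2045/3564)/(128/5) = 10225/456192

r = 1; a_0 = 1; a_1 = 5/17; a_2 = 195/748; a_3 = 3175/60588; a_4 = 10225/456192


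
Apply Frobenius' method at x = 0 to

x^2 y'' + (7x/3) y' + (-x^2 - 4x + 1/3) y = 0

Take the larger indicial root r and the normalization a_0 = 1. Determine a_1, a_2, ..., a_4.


Write in Frobenius form y'' + (p(x)/x) y' + (q(x)/x^2) y = 0:
  p(x) = 7/3,  q(x) = -x^2 - 4x + 1/3.
Indicial equation: r(r-1) + (7/3) r + (1/3) = 0 -> roots r_1 = -1/3, r_2 = -1.
Take r = r_1 = -1/3. Let y(x) = x^r sum_{n>=0} a_n x^n with a_0 = 1.
Substitute y = x^r sum a_n x^n and match x^{r+n}. The recurrence is
  D(n) a_n - 4 a_{n-1} - 1 a_{n-2} = 0,  where D(n) = (r+n)(r+n-1) + (7/3)(r+n) + (1/3).
  a_n = [4 a_{n-1} + 1 a_{n-2}] / D(n).
Since the indicial polynomial factors as (r - r_1)(r - r_2), D(n) = (r_1 + n - r_1)(r_1 + n - r_2) = n(n + 2/3).
Evaluating step by step (a_0 = 1):
  n = 1: D(1) = 1(1 + 2/3) = 5/3; numerator = 4(1) = 4; a_1 = (4)/(5/3) = 12/5
  n = 2: D(2) = 2(2 + 2/3) = 16/3; numerator = 4(12/5) + 1(1) = 53/5; a_2 = (53/5)/(16/3) = 159/80
  n = 3: D(3) = 3(3 + 2/3) = 11; numerator = 4(159/80) + 1(12/5) = 207/20; a_3 = (207/20)/(11) = 207/220
  n = 4: D(4) = 4(4 + 2/3) = 56/3; numerator = 4(207/220) + 1(159/80) = 5061/880; a_4 = (5061/880)/(56/3) = 2169/7040

r = -1/3; a_0 = 1; a_1 = 12/5; a_2 = 159/80; a_3 = 207/220; a_4 = 2169/7040


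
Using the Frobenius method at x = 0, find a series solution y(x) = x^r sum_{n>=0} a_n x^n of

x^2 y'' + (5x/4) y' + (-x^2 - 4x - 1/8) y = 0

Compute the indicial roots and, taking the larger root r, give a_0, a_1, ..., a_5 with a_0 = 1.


Write in Frobenius form y'' + (p(x)/x) y' + (q(x)/x^2) y = 0:
  p(x) = 5/4,  q(x) = -x^2 - 4x - 1/8.
Indicial equation: r(r-1) + (5/4) r + (-1/8) = 0 -> roots r_1 = 1/4, r_2 = -1/2.
Take r = r_1 = 1/4. Let y(x) = x^r sum_{n>=0} a_n x^n with a_0 = 1.
Substitute y = x^r sum a_n x^n and match x^{r+n}. The recurrence is
  D(n) a_n - 4 a_{n-1} - 1 a_{n-2} = 0,  where D(n) = (r+n)(r+n-1) + (5/4)(r+n) + (-1/8).
  a_n = [4 a_{n-1} + 1 a_{n-2}] / D(n).
Since the indicial polynomial factors as (r - r_1)(r - r_2), D(n) = (r_1 + n - r_1)(r_1 + n - r_2) = n(n + 3/4).
Evaluating step by step (a_0 = 1):
  n = 1: D(1) = 1(1 + 3/4) = 7/4; numerator = 4(1) = 4; a_1 = (4)/(7/4) = 16/7
  n = 2: D(2) = 2(2 + 3/4) = 11/2; numerator = 4(16/7) + 1(1) = 71/7; a_2 = (71/7)/(11/2) = 142/77
  n = 3: D(3) = 3(3 + 3/4) = 45/4; numerator = 4(142/77) + 1(16/7) = 744/77; a_3 = (744/77)/(45/4) = 992/1155
  n = 4: D(4) = 4(4 + 3/4) = 19; numerator = 4(992/1155) + 1(142/77) = 6098/1155; a_4 = (6098/1155)/(19) = 6098/21945
  n = 5: D(5) = 5(5 + 3/4) = 115/4; numerator = 4(6098/21945) + 1(992/1155) = 8648/4389; a_5 = (8648/4389)/(115/4) = 1504/21945

r = 1/4; a_0 = 1; a_1 = 16/7; a_2 = 142/77; a_3 = 992/1155; a_4 = 6098/21945; a_5 = 1504/21945


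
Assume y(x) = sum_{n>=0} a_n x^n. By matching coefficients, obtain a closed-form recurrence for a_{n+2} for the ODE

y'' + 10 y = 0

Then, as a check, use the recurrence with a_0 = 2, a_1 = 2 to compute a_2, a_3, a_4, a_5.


Substitute y = sum_n a_n x^n into y'' + (const) y = 0.
y''(x) = sum_{n>=0} (n+2)(n+1) a_{n+2} x^n.
The ODE becomes sum_n [(n+2)(n+1) a_{n+2} + 10 a_n] x^n = 0.
Setting each coefficient to zero gives the recurrence:
  (n+2)(n+1) a_{n+2} + 10 a_n = 0,
  a_{n+2} = -10 / ((n+1)(n+2)) a_n.

Check with a_0 = 2, a_1 = 2 (apply the recurrence for n = 0, 1, 2, 3): a_0 = 2, a_1 = 2, a_2 = -10, a_3 = -10/3, a_4 = 25/3, a_5 = 5/3.

a_{n+2} = -10/((n+1)(n+2)) * a_n; check: a_0 = 2, a_1 = 2, a_2 = -10, a_3 = -10/3, a_4 = 25/3, a_5 = 5/3


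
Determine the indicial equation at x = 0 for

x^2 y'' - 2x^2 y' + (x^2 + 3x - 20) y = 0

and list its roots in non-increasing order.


Divide by x^2 to reach normal form y'' + P_1(x) y' + P_2(x) y = 0 with P_1(x) = -2 and P_2(x) = 1 + 3/x - 20/x^2.
x = 0 is a singular point because the y-coefficient 1 + 3/x - 20/x^2 has a pole at x = 0.
It is a regular singular point because x P_1(x) = p(x) = -2x and x^2 P_2(x) = q(x) = x^2 + 3x - 20 are polynomials, hence analytic at x = 0.
p(0) = 0,  q(0) = -20.
Indicial equation: r(r-1) + p(0) r + q(0) = 0, i.e. r^2 + (p(0) - 1) r + q(0) = 0, i.e. r^2 - 1 r - 20 = 0.
Discriminant: (-1)^2 - 4(-20) = 81, so r = (1 ± 9)/2.
Solving: r_1 = 5, r_2 = -4.

indicial: r^2 - 1 r - 20 = 0; roots r_1 = 5, r_2 = -4


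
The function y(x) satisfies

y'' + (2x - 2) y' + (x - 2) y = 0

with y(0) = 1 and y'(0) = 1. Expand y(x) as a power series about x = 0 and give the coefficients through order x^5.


Ansatz: y(x) = sum_{n>=0} a_n x^n, so y'(x) = sum_{n>=1} n a_n x^(n-1) and y''(x) = sum_{n>=2} n(n-1) a_n x^(n-2).
Substitute into P(x) y'' + Q(x) y' + R(x) y = 0 with P(x) = 1, Q(x) = 2x - 2, R(x) = x - 2, and match powers of x.
Initial conditions: a_0 = 1, a_1 = 1.
Setting the coefficient of each power of x to zero and solving order by order (substituting the coefficients already found):
  x^0: 2 a_2 - 2 a_1 - 2 a_0 = 0  ->  2 a_2 = 2 a_1 + 2 a_0 = 4  ->  a_2 = 2
  x^1: 6 a_3 - 4 a_2 + a_0 = 0  ->  6 a_3 = 4 a_2 - a_0 = 7  ->  a_3 = 7/6
  x^2: 12 a_4 - 6 a_3 + 2 a_2 + a_1 = 0  ->  12 a_4 = 6 a_3 - 2 a_2 - a_1 = 2  ->  a_4 = 1/6
  x^3: 20 a_5 - 8 a_4 + 4 a_3 + a_2 = 0  ->  20 a_5 = 8 a_4 - 4 a_3 - a_2 = -16/3  ->  a_5 = -4/15
Truncated series: y(x) = 1 + x + 2 x^2 + (7/6) x^3 + (1/6) x^4 - (4/15) x^5 + O(x^6).

a_0 = 1; a_1 = 1; a_2 = 2; a_3 = 7/6; a_4 = 1/6; a_5 = -4/15


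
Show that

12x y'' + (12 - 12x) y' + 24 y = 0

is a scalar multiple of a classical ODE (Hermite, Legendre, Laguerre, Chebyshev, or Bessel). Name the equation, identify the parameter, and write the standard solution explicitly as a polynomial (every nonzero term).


All three coefficients share the factor 12; dividing through by 12 gives  x y'' + (1 - x) y' + 2 y = 0.
This matches the Laguerre equation x y'' + (1 - x) y' + n y = 0 with n = 2; the polynomial solution is L_2(x).
With y = sum_k a_k x^k, matching x^k gives (k+1)k a_{k+1} + (k+1) a_{k+1} - k a_k + n a_k = 0, i.e. (k+1)^2 a_{k+1} = (k - n) a_k = (k - 2) a_k. The right side vanishes at k = 2, so the series terminates at degree 2.
Standard normalization L_n(0) = 1 gives a_0 = 1. Work upward with a_{k+1} = (k - 2) a_k / (k+1)^2:
  a_1 = (0 - 2)(1) / 1^2 = -2/1 = -2
  a_2 = (1 - 2)(-2) / 2^2 = 2/4 = 1/2
Hence L_2(x) = x^2/2 - 2 x + 1.

L_2(x); series = x^2/2 - 2 x + 1


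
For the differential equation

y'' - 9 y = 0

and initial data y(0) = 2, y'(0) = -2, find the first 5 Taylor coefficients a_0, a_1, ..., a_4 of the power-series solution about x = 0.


Ansatz: y(x) = sum_{n>=0} a_n x^n, so y'(x) = sum_{n>=1} n a_n x^(n-1) and y''(x) = sum_{n>=2} n(n-1) a_n x^(n-2).
Substitute into P(x) y'' + Q(x) y' + R(x) y = 0 with P(x) = 1, Q(x) = 0, R(x) = -9, and match powers of x.
Initial conditions: a_0 = 2, a_1 = -2.
Setting the coefficient of each power of x to zero and solving order by order (substituting the coefficients already found):
  x^0: 2 a_2 - 9 a_0 = 0  ->  2 a_2 = 9 a_0 = 18  ->  a_2 = 9
  x^1: 6 a_3 - 9 a_1 = 0  ->  6 a_3 = 9 a_1 = -18  ->  a_3 = -3
  x^2: 12 a_4 - 9 a_2 = 0  ->  12 a_4 = 9 a_2 = 81  ->  a_4 = 27/4
Truncated series: y(x) = 2 - 2 x + 9 x^2 - 3 x^3 + (27/4) x^4 + O(x^5).

a_0 = 2; a_1 = -2; a_2 = 9; a_3 = -3; a_4 = 27/4
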